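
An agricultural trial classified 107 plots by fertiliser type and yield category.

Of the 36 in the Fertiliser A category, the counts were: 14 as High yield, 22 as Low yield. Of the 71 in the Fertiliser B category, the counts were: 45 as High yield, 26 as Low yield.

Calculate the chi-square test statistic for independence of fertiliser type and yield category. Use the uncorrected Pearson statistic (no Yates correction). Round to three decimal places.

Row totals: 36, 71. Column totals: 59, 48. Grand total N = 107.
Expected counts (row total × column total / N):
  Fertiliser A, High yield: 36×59/107 = 19.8505
  Fertiliser A, Low yield: 36×48/107 = 16.1495
  Fertiliser B, High yield: 71×59/107 = 39.1495
  Fertiliser B, Low yield: 71×48/107 = 31.8505
Contributions (O − E)²/E:
  (14 − 19.8505)²/19.8505 = 1.7243
  (22 − 16.1495)²/16.1495 = 2.1195
  (45 − 39.1495)²/39.1495 = 0.8743
  (26 − 31.8505)²/31.8505 = 1.0747
χ² = 1.7243 + 2.1195 + 0.8743 + 1.0747 = 5.793

5.793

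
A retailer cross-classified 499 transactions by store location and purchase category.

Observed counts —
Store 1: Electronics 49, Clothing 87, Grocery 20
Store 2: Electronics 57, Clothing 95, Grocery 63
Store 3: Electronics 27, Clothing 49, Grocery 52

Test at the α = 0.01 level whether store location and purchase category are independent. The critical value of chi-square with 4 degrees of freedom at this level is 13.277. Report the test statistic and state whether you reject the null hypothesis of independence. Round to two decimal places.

Row totals: 156, 215, 128. Column totals: 133, 231, 135. Grand total N = 499.
Expected counts (row total × column total / N):
  Store 1, Electronics: 156×133/499 = 41.5792
  Store 1, Clothing: 156×231/499 = 72.2164
  Store 1, Grocery: 156×135/499 = 42.2044
  Store 2, Electronics: 215×133/499 = 57.3046
  Store 2, Clothing: 215×231/499 = 99.5291
  Store 2, Grocery: 215×135/499 = 58.1663
  Store 3, Electronics: 128×133/499 = 34.1162
  Store 3, Clothing: 128×231/499 = 59.2545
  Store 3, Grocery: 128×135/499 = 34.6293
Contributions (O − E)²/E:
  (49 − 41.5792)²/41.5792 = 1.3244
  (87 − 72.2164)²/72.2164 = 3.0264
  (20 − 42.2044)²/42.2044 = 11.6821
  (57 − 57.3046)²/57.3046 = 0.0016
  (95 − 99.5291)²/99.5291 = 0.2061
  (63 − 58.1663)²/58.1663 = 0.4017
  (27 − 34.1162)²/34.1162 = 1.4843
  (49 − 59.2545)²/59.2545 = 1.7746
  (52 − 34.6293)²/34.6293 = 8.7135
χ² = 1.3244 + 3.0264 + 11.6821 + 0.0016 + 0.2061 + 0.4017 + 1.4843 + 1.7746 + 8.7135 = 28.61
df = (3−1)(3−1) = 4. Since 28.61 > 13.277, reject the null hypothesis of independence at α = 0.01.

28.61; reject H₀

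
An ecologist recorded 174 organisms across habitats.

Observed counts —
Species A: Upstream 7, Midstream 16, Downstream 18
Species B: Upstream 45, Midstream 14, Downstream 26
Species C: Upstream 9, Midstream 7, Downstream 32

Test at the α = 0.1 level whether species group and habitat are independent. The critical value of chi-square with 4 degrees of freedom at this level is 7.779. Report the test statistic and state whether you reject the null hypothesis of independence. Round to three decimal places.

32.329; reject H₀

Row totals: 41, 85, 48. Column totals: 61, 37, 76. Grand total N = 174.
Expected counts (row total × column total / N):
  Species A, Upstream: 41×61/174 = 14.3736
  Species A, Midstream: 41×37/174 = 8.7184
  Species A, Downstream: 41×76/174 = 17.9080
  Species B, Upstream: 85×61/174 = 29.7989
  Species B, Midstream: 85×37/174 = 18.0747
  Species B, Downstream: 85×76/174 = 37.1264
  Species C, Upstream: 48×61/174 = 16.8276
  Species C, Midstream: 48×37/174 = 10.2069
  Species C, Downstream: 48×76/174 = 20.9655
Contributions (O − E)²/E:
  (7 − 14.3736)²/14.3736 = 3.7826
  (16 − 8.7184)²/8.7184 = 6.0816
  (18 − 17.9080)²/17.9080 = 0.0005
  (45 − 29.7989)²/29.7989 = 7.7544
  (14 − 18.0747)²/18.0747 = 0.9186
  (26 − 37.1264)²/37.1264 = 3.3345
  (9 − 16.8276)²/16.8276 = 3.6411
  (7 − 10.2069)²/10.2069 = 1.0076
  (32 − 20.9655)²/20.9655 = 5.8076
χ² = 3.7826 + 6.0816 + 0.0005 + 7.7544 + 0.9186 + 3.3345 + 3.6411 + 1.0076 + 5.8076 = 32.329
df = (3−1)(3−1) = 4. Since 32.329 > 7.779, reject the null hypothesis of independence at α = 0.1.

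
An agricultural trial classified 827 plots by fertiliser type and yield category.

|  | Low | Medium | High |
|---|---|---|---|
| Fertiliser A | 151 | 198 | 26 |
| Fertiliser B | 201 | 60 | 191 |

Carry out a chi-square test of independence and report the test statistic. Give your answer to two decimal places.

200.95

Row totals: 375, 452. Column totals: 352, 258, 217. Grand total N = 827.
Expected counts (row total × column total / N):
  Fertiliser A, Low: 375×352/827 = 159.613
  Fertiliser A, Medium: 375×258/827 = 116.989
  Fertiliser A, High: 375×217/827 = 98.398
  Fertiliser B, Low: 452×352/827 = 192.387
  Fertiliser B, Medium: 452×258/827 = 141.011
  Fertiliser B, High: 452×217/827 = 118.602
Contributions (O − E)²/E:
  (151 − 159.613)²/159.613 = 0.4648
  (198 − 116.989)²/116.989 = 56.0974
  (26 − 98.398)²/98.398 = 53.2681
  (201 − 192.387)²/192.387 = 0.3856
  (60 − 141.011)²/141.011 = 46.5409
  (191 − 118.602)²/118.602 = 44.1938
χ² = 0.4648 + 56.0974 + 53.2681 + 0.3856 + 46.5409 + 44.1938 = 200.95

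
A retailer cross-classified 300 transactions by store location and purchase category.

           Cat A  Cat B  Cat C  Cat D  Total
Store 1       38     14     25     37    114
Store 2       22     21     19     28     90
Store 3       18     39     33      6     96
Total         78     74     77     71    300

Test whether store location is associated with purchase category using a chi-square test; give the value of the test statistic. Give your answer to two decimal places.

43.77

Grand total N = 300.
Expected counts (row total × column total / N):
  Store 1, Cat A: 114×78/300 = 29.640
  Store 1, Cat B: 114×74/300 = 28.120
  Store 1, Cat C: 114×77/300 = 29.260
  Store 1, Cat D: 114×71/300 = 26.980
  Store 2, Cat A: 90×78/300 = 23.400
  Store 2, Cat B: 90×74/300 = 22.200
  Store 2, Cat C: 90×77/300 = 23.100
  Store 2, Cat D: 90×71/300 = 21.300
  Store 3, Cat A: 96×78/300 = 24.960
  Store 3, Cat B: 96×74/300 = 23.680
  Store 3, Cat C: 96×77/300 = 24.640
  Store 3, Cat D: 96×71/300 = 22.720
Contributions (O − E)²/E:
  (38 − 29.640)²/29.640 = 2.3579
  (14 − 28.120)²/28.120 = 7.0901
  (25 − 29.260)²/29.260 = 0.6202
  (37 − 26.980)²/26.980 = 3.7213
  (22 − 23.400)²/23.400 = 0.0838
  (21 − 22.200)²/22.200 = 0.0649
  (19 − 23.100)²/23.100 = 0.7277
  (28 − 21.300)²/21.300 = 2.1075
  (18 − 24.960)²/24.960 = 1.9408
  (39 − 23.680)²/23.680 = 9.9114
  (33 − 24.640)²/24.640 = 2.8364
  (6 − 22.720)²/22.720 = 12.3045
χ² = 2.3579 + 7.0901 + 0.6202 + 3.7213 + 0.0838 + 0.0649 + 0.7277 + 2.1075 + 1.9408 + 9.9114 + 2.8364 + 12.3045 = 43.77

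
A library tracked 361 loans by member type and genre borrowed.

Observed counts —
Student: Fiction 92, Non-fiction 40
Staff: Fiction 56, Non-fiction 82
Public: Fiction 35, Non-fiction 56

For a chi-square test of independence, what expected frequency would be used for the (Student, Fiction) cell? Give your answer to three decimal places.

Row total (Student) = 132; column total (Fiction) = 183; grand total N = 361.
Expected count = (row total × column total) / N = 132 × 183 / 361 = 66.914.

66.914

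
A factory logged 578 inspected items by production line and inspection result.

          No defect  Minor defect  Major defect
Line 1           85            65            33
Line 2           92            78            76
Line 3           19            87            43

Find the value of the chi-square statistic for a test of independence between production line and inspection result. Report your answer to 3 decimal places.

53.970

Row totals: 183, 246, 149. Column totals: 196, 230, 152. Grand total N = 578.
Expected counts (row total × column total / N):
  Line 1, No defect: 183×196/578 = 62.0554
  Line 1, Minor defect: 183×230/578 = 72.8201
  Line 1, Major defect: 183×152/578 = 48.1246
  Line 2, No defect: 246×196/578 = 83.4187
  Line 2, Minor defect: 246×230/578 = 97.8893
  Line 2, Major defect: 246×152/578 = 64.6920
  Line 3, No defect: 149×196/578 = 50.5260
  Line 3, Minor defect: 149×230/578 = 59.2907
  Line 3, Major defect: 149×152/578 = 39.1834
Contributions (O − E)²/E:
  (85 − 62.0554)²/62.0554 = 8.4836
  (65 − 72.8201)²/72.8201 = 0.8398
  (33 − 48.1246)²/48.1246 = 4.7534
  (92 − 83.4187)²/83.4187 = 0.8828
  (78 − 97.8893)²/97.8893 = 4.0411
  (76 − 64.6920)²/64.6920 = 1.9766
  (19 − 50.5260)²/50.5260 = 19.6708
  (87 − 59.2907)²/59.2907 = 12.9498
  (43 − 39.1834)²/39.1834 = 0.3718
χ² = 8.4836 + 0.8398 + 4.7534 + 0.8828 + 4.0411 + 1.9766 + 19.6708 + 12.9498 + 0.3718 = 53.970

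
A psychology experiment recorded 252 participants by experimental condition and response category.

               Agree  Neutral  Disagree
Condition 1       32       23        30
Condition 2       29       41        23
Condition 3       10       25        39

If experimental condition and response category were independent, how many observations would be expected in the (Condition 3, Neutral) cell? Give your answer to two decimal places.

Row total (Condition 3) = 74; column total (Neutral) = 89; grand total N = 252.
Expected count = (row total × column total) / N = 74 × 89 / 252 = 26.13.

26.13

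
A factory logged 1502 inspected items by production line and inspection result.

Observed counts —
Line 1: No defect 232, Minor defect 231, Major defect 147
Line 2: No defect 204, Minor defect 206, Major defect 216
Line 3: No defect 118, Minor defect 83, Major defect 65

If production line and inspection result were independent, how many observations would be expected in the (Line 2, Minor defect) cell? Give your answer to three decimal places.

Row total (Line 2) = 626; column total (Minor defect) = 520; grand total N = 1502.
Expected count = (row total × column total) / N = 626 × 520 / 1502 = 216.724.

216.724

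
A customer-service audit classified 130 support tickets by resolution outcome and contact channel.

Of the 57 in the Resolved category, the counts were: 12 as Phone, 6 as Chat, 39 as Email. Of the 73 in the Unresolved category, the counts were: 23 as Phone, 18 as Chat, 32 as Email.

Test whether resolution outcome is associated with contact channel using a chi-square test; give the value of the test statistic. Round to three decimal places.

8.304

Row totals: 57, 73. Column totals: 35, 24, 71. Grand total N = 130.
Expected counts (row total × column total / N):
  Resolved, Phone: 57×35/130 = 15.3462
  Resolved, Chat: 57×24/130 = 10.5231
  Resolved, Email: 57×71/130 = 31.1308
  Unresolved, Phone: 73×35/130 = 19.6538
  Unresolved, Chat: 73×24/130 = 13.4769
  Unresolved, Email: 73×71/130 = 39.8692
Contributions (O − E)²/E:
  (12 − 15.3462)²/15.3462 = 0.7296
  (6 − 10.5231)²/10.5231 = 1.9441
  (39 − 31.1308)²/31.1308 = 1.9892
  (23 − 19.6538)²/19.6538 = 0.5697
  (18 − 13.4769)²/13.4769 = 1.5180
  (32 − 39.8692)²/39.8692 = 1.5532
χ² = 0.7296 + 1.9441 + 1.9892 + 0.5697 + 1.5180 + 1.5532 = 8.304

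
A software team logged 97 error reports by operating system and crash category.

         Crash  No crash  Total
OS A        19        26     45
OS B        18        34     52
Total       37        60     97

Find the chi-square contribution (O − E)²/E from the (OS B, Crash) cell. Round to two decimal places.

Row total (OS B) = 52; column total (Crash) = 37; N = 97.
Expected count E = 52 × 37 / 97 = 19.835.
Contribution = (O − E)²/E = (18 − 19.835)² / 19.835 = 0.17.

0.17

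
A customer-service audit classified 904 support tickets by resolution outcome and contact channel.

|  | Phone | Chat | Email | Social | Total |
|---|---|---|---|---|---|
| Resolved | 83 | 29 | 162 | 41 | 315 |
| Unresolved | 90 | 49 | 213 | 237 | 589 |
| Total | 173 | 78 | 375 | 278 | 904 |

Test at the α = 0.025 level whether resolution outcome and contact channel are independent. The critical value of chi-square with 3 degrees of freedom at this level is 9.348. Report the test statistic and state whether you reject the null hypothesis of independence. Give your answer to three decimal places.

74.313; reject H₀

Grand total N = 904.
Expected counts (row total × column total / N):
  Resolved, Phone: 315×173/904 = 60.2821
  Resolved, Chat: 315×78/904 = 27.1792
  Resolved, Email: 315×375/904 = 130.6692
  Resolved, Social: 315×278/904 = 96.8695
  Unresolved, Phone: 589×173/904 = 112.7179
  Unresolved, Chat: 589×78/904 = 50.8208
  Unresolved, Email: 589×375/904 = 244.3308
  Unresolved, Social: 589×278/904 = 181.1305
Contributions (O − E)²/E:
  (83 − 60.2821)²/60.2821 = 8.5615
  (29 − 27.1792)²/27.1792 = 0.1220
  (162 − 130.6692)²/130.6692 = 7.5122
  (41 − 96.8695)²/96.8695 = 32.2227
  (90 − 112.7179)²/112.7179 = 4.5787
  (49 − 50.8208)²/50.8208 = 0.0652
  (213 − 244.3308)²/244.3308 = 4.0176
  (237 − 181.1305)²/181.1305 = 17.2329
χ² = 8.5615 + 0.1220 + 7.5122 + 32.2227 + 4.5787 + 0.0652 + 4.0176 + 17.2329 = 74.313
df = (2−1)(4−1) = 3. Since 74.313 > 9.348, reject the null hypothesis of independence at α = 0.025.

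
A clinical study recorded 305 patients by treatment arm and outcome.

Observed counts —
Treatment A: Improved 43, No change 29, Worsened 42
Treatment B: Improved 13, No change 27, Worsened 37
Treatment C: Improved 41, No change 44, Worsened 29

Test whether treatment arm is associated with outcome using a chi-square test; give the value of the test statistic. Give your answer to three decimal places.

Row totals: 114, 77, 114. Column totals: 97, 100, 108. Grand total N = 305.
Expected counts (row total × column total / N):
  Treatment A, Improved: 114×97/305 = 36.2557
  Treatment A, No change: 114×100/305 = 37.3770
  Treatment A, Worsened: 114×108/305 = 40.3672
  Treatment B, Improved: 77×97/305 = 24.4885
  Treatment B, No change: 77×100/305 = 25.2459
  Treatment B, Worsened: 77×108/305 = 27.2656
  Treatment C, Improved: 114×97/305 = 36.2557
  Treatment C, No change: 114×100/305 = 37.3770
  Treatment C, Worsened: 114×108/305 = 40.3672
Contributions (O − E)²/E:
  (43 − 36.2557)²/36.2557 = 1.2546
  (29 − 37.3770)²/37.3770 = 1.8775
  (42 − 40.3672)²/40.3672 = 0.0660
  (13 − 24.4885)²/24.4885 = 5.3897
  (27 − 25.2459)²/25.2459 = 0.1219
  (37 − 27.2656)²/27.2656 = 3.4754
  (41 − 36.2557)²/36.2557 = 0.6208
  (44 − 37.3770)²/37.3770 = 1.1736
  (29 − 40.3672)²/40.3672 = 3.2009
χ² = 1.2546 + 1.8775 + 0.0660 + 5.3897 + 0.1219 + 3.4754 + 0.6208 + 1.1736 + 3.2009 = 17.180

17.180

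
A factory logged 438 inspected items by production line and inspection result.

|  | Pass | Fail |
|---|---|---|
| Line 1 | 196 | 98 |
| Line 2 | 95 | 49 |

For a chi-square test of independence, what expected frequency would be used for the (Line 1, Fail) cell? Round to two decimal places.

98.67

Row total (Line 1) = 294; column total (Fail) = 147; grand total N = 438.
Expected count = (row total × column total) / N = 294 × 147 / 438 = 98.67.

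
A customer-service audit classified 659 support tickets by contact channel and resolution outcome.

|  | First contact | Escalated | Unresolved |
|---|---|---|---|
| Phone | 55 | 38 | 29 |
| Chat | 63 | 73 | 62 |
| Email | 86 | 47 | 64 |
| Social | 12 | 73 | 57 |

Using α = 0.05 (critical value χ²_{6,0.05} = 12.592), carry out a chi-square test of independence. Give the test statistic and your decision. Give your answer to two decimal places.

62.57; reject H₀

Row totals: 122, 198, 197, 142. Column totals: 216, 231, 212. Grand total N = 659.
Expected counts (row total × column total / N):
  Phone, First contact: 122×216/659 = 39.988
  Phone, Escalated: 122×231/659 = 42.765
  Phone, Unresolved: 122×212/659 = 39.247
  Chat, First contact: 198×216/659 = 64.898
  Chat, Escalated: 198×231/659 = 69.405
  Chat, Unresolved: 198×212/659 = 63.697
  Email, First contact: 197×216/659 = 64.571
  Email, Escalated: 197×231/659 = 69.055
  Email, Unresolved: 197×212/659 = 63.375
  Social, First contact: 142×216/659 = 46.543
  Social, Escalated: 142×231/659 = 49.775
  Social, Unresolved: 142×212/659 = 45.681
Contributions (O − E)²/E:
  (55 − 39.988)²/39.988 = 5.6357
  (38 − 42.765)²/42.765 = 0.5309
  (29 − 39.247)²/39.247 = 2.6754
  (63 − 64.898)²/64.898 = 0.0555
  (73 − 69.405)²/69.405 = 0.1862
  (62 − 63.697)²/63.697 = 0.0452
  (86 − 64.571)²/64.571 = 7.1116
  (47 − 69.055)²/69.055 = 7.0440
  (64 − 63.375)²/63.375 = 0.0062
  (12 − 46.543)²/46.543 = 25.6369
  (73 − 49.775)²/49.775 = 10.8368
  (57 − 45.681)²/45.681 = 2.8047
χ² = 5.6357 + 0.5309 + 2.6754 + 0.0555 + 0.1862 + 0.0452 + 7.1116 + 7.0440 + 0.0062 + 25.6369 + 10.8368 + 2.8047 = 62.57
df = (4−1)(3−1) = 6. Since 62.57 > 12.592, reject the null hypothesis of independence at α = 0.05.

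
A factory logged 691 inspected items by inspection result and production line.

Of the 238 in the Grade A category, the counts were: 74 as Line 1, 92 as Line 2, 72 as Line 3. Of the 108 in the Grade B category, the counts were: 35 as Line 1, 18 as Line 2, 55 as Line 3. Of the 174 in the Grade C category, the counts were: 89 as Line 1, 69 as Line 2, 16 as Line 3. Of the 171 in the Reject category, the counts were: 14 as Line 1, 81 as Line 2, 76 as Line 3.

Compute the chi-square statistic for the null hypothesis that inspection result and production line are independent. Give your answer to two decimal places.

118.58

Row totals: 238, 108, 174, 171. Column totals: 212, 260, 219. Grand total N = 691.
Expected counts (row total × column total / N):
  Grade A, Line 1: 238×212/691 = 73.0188
  Grade A, Line 2: 238×260/691 = 89.5514
  Grade A, Line 3: 238×219/691 = 75.4298
  Grade B, Line 1: 108×212/691 = 33.1346
  Grade B, Line 2: 108×260/691 = 40.6368
  Grade B, Line 3: 108×219/691 = 34.2287
  Grade C, Line 1: 174×212/691 = 53.3835
  Grade C, Line 2: 174×260/691 = 65.4703
  Grade C, Line 3: 174×219/691 = 55.1462
  Reject, Line 1: 171×212/691 = 52.4631
  Reject, Line 2: 171×260/691 = 64.3415
  Reject, Line 3: 171×219/691 = 54.1954
Contributions (O − E)²/E:
  (74 − 73.0188)²/73.0188 = 0.0132
  (92 − 89.5514)²/89.5514 = 0.0670
  (72 − 75.4298)²/75.4298 = 0.1560
  (35 − 33.1346)²/33.1346 = 0.1050
  (18 − 40.6368)²/40.6368 = 12.6099
  (55 − 34.2287)²/34.2287 = 12.6048
  (89 − 53.3835)²/53.3835 = 23.7627
  (69 − 65.4703)²/65.4703 = 0.1903
  (16 − 55.1462)²/55.1462 = 27.7884
  (14 − 52.4631)²/52.4631 = 28.1991
  (81 − 64.3415)²/64.3415 = 4.3130
  (76 − 54.1954)²/54.1954 = 8.7727
χ² = 0.0132 + 0.0670 + 0.1560 + 0.1050 + 12.6099 + 12.6048 + 23.7627 + 0.1903 + 27.7884 + 28.1991 + 4.3130 + 8.7727 = 118.58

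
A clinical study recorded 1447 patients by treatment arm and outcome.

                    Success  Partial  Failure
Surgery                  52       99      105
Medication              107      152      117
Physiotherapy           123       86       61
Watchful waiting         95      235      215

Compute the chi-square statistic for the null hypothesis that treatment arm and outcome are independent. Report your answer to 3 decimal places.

84.373

Row totals: 256, 376, 270, 545. Column totals: 377, 572, 498. Grand total N = 1447.
Expected counts (row total × column total / N):
  Surgery, Success: 256×377/1447 = 66.69800
  Surgery, Partial: 256×572/1447 = 101.19696
  Surgery, Failure: 256×498/1447 = 88.10504
  Medication, Success: 376×377/1447 = 97.96268
  Medication, Partial: 376×572/1447 = 148.63303
  Medication, Failure: 376×498/1447 = 129.40428
  Physiotherapy, Success: 270×377/1447 = 70.34554
  Physiotherapy, Partial: 270×572/1447 = 106.73117
  Physiotherapy, Failure: 270×498/1447 = 92.92329
  Watchful waiting, Success: 545×377/1447 = 141.99378
  Watchful waiting, Partial: 545×572/1447 = 215.43884
  Watchful waiting, Failure: 545×498/1447 = 187.56738
Contributions (O − E)²/E:
  (52 − 66.69800)²/66.69800 = 3.2389
  (99 − 101.19696)²/101.19696 = 0.0477
  (105 − 88.10504)²/88.10504 = 3.2398
  (107 − 97.96268)²/97.96268 = 0.8337
  (152 − 148.63303)²/148.63303 = 0.0763
  (117 − 129.40428)²/129.40428 = 1.1890
  (123 − 70.34554)²/70.34554 = 39.4125
  (86 − 106.73117)²/106.73117 = 4.0268
  (61 − 92.92329)²/92.92329 = 10.9671
  (95 − 141.99378)²/141.99378 = 15.5529
  (235 − 215.43884)²/215.43884 = 1.7761
  (215 − 187.56738)²/187.56738 = 4.0122
χ² = 3.2389 + 0.0477 + 3.2398 + 0.8337 + 0.0763 + 1.1890 + 39.4125 + 4.0268 + 10.9671 + 15.5529 + 1.7761 + 4.0122 = 84.373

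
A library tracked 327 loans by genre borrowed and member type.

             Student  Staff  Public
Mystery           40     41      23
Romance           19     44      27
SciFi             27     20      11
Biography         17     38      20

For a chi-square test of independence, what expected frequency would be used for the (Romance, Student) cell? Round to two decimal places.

28.35

Row total (Romance) = 90; column total (Student) = 103; grand total N = 327.
Expected count = (row total × column total) / N = 90 × 103 / 327 = 28.35.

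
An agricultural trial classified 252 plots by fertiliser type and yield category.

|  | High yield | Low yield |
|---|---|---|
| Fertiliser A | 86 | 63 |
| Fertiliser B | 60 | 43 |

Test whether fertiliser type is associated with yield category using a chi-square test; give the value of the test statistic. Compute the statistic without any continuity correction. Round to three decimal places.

Row totals: 149, 103. Column totals: 146, 106. Grand total N = 252.
Expected counts (row total × column total / N):
  Fertiliser A, High yield: 149×146/252 = 86.3254
  Fertiliser A, Low yield: 149×106/252 = 62.6746
  Fertiliser B, High yield: 103×146/252 = 59.6746
  Fertiliser B, Low yield: 103×106/252 = 43.3254
Contributions (O − E)²/E:
  (86 − 86.3254)²/86.3254 = 0.0012
  (63 − 62.6746)²/62.6746 = 0.0017
  (60 − 59.6746)²/59.6746 = 0.0018
  (43 − 43.3254)²/43.3254 = 0.0024
χ² = 0.0012 + 0.0017 + 0.0018 + 0.0024 = 0.007

0.007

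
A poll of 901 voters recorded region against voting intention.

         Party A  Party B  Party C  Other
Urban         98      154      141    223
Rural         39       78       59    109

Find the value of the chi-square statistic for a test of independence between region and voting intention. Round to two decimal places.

1.70

Row totals: 616, 285. Column totals: 137, 232, 200, 332. Grand total N = 901.
Expected counts (row total × column total / N):
  Urban, Party A: 616×137/901 = 93.665
  Urban, Party B: 616×232/901 = 158.615
  Urban, Party C: 616×200/901 = 136.737
  Urban, Other: 616×332/901 = 226.983
  Rural, Party A: 285×137/901 = 43.335
  Rural, Party B: 285×232/901 = 73.385
  Rural, Party C: 285×200/901 = 63.263
  Rural, Other: 285×332/901 = 105.017
Contributions (O − E)²/E:
  (98 − 93.665)²/93.665 = 0.2006
  (154 − 158.615)²/158.615 = 0.1343
  (141 − 136.737)²/136.737 = 0.1329
  (223 − 226.983)²/226.983 = 0.0699
  (39 − 43.335)²/43.335 = 0.4337
  (78 − 73.385)²/73.385 = 0.2902
  (59 − 63.263)²/63.263 = 0.2873
  (109 − 105.017)²/105.017 = 0.1511
χ² = 0.2006 + 0.1343 + 0.1329 + 0.0699 + 0.4337 + 0.2902 + 0.2873 + 0.1511 = 1.70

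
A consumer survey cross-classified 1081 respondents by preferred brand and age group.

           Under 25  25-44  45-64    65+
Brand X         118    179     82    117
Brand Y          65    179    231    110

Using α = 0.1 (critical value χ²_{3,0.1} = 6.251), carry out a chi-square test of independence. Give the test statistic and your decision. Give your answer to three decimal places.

79.708; reject H₀

Row totals: 496, 585. Column totals: 183, 358, 313, 227. Grand total N = 1081.
Expected counts (row total × column total / N):
  Brand X, Under 25: 496×183/1081 = 83.9667
  Brand X, 25-44: 496×358/1081 = 164.2627
  Brand X, 45-64: 496×313/1081 = 143.6152
  Brand X, 65+: 496×227/1081 = 104.1554
  Brand Y, Under 25: 585×183/1081 = 99.0333
  Brand Y, 25-44: 585×358/1081 = 193.7373
  Brand Y, 45-64: 585×313/1081 = 169.3848
  Brand Y, 65+: 585×227/1081 = 122.8446
Contributions (O − E)²/E:
  (118 − 83.9667)²/83.9667 = 13.7943
  (179 − 164.2627)²/164.2627 = 1.3222
  (82 − 143.6152)²/143.6152 = 26.4348
  (117 − 104.1554)²/104.1554 = 1.5840
  (65 − 99.0333)²/99.0333 = 11.6957
  (179 − 193.7373)²/193.7373 = 1.1210
  (231 − 169.3848)²/169.3848 = 22.4131
  (110 − 122.8446)²/122.8446 = 1.3430
χ² = 13.7943 + 1.3222 + 26.4348 + 1.5840 + 11.6957 + 1.1210 + 22.4131 + 1.3430 = 79.708
df = (2−1)(4−1) = 3. Since 79.708 > 6.251, reject the null hypothesis of independence at α = 0.1.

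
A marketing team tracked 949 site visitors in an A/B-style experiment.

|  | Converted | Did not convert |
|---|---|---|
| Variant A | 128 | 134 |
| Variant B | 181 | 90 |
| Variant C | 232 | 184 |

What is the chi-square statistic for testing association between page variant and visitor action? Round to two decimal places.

17.95

Row totals: 262, 271, 416. Column totals: 541, 408. Grand total N = 949.
Expected counts (row total × column total / N):
  Variant A, Converted: 262×541/949 = 149.359
  Variant A, Did not convert: 262×408/949 = 112.641
  Variant B, Converted: 271×541/949 = 154.490
  Variant B, Did not convert: 271×408/949 = 116.510
  Variant C, Converted: 416×541/949 = 237.151
  Variant C, Did not convert: 416×408/949 = 178.849
Contributions (O − E)²/E:
  (128 − 149.359)²/149.359 = 3.0544
  (134 − 112.641)²/112.641 = 4.0501
  (181 − 154.490)²/154.490 = 4.5490
  (90 − 116.510)²/116.510 = 6.0319
  (232 − 237.151)²/237.151 = 0.1119
  (184 − 178.849)²/178.849 = 0.1484
χ² = 3.0544 + 4.0501 + 4.5490 + 6.0319 + 0.1119 + 0.1484 = 17.95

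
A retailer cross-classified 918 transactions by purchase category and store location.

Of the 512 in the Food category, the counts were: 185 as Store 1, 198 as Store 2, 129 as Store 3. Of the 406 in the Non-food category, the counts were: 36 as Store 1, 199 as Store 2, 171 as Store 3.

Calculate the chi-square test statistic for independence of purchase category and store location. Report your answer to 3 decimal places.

95.371

Row totals: 512, 406. Column totals: 221, 397, 300. Grand total N = 918.
Expected counts (row total × column total / N):
  Food, Store 1: 512×221/918 = 123.25926
  Food, Store 2: 512×397/918 = 221.42048
  Food, Store 3: 512×300/918 = 167.32026
  Non-food, Store 1: 406×221/918 = 97.74074
  Non-food, Store 2: 406×397/918 = 175.57952
  Non-food, Store 3: 406×300/918 = 132.67974
Contributions (O − E)²/E:
  (185 − 123.25926)²/123.25926 = 30.9260
  (198 − 221.42048)²/221.42048 = 2.4773
  (129 − 167.32026)²/167.32026 = 8.7762
  (36 − 97.74074)²/97.74074 = 39.0003
  (199 − 175.57952)²/175.57952 = 3.1240
  (171 − 132.67974)²/132.67974 = 11.0676
χ² = 30.9260 + 2.4773 + 8.7762 + 39.0003 + 3.1240 + 11.0676 = 95.371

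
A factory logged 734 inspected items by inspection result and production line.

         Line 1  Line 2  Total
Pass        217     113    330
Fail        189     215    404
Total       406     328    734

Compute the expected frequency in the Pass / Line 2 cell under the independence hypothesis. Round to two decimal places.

Row total (Pass) = 330; column total (Line 2) = 328; grand total N = 734.
Expected count = (row total × column total) / N = 330 × 328 / 734 = 147.47.

147.47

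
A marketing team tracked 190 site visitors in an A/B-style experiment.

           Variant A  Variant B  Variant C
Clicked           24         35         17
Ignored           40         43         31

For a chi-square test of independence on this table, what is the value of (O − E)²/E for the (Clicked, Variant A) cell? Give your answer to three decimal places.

0.100

Row total (Clicked) = 76; column total (Variant A) = 64; N = 190.
Expected count E = 76 × 64 / 190 = 25.6000.
Contribution = (O − E)²/E = (24 − 25.6000)² / 25.6000 = 0.100.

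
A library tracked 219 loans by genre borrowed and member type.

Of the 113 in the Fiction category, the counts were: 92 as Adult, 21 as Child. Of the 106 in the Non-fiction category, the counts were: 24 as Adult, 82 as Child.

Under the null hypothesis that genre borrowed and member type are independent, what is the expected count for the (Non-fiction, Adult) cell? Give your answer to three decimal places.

56.146

Row total (Non-fiction) = 106; column total (Adult) = 116; grand total N = 219.
Expected count = (row total × column total) / N = 106 × 116 / 219 = 56.146.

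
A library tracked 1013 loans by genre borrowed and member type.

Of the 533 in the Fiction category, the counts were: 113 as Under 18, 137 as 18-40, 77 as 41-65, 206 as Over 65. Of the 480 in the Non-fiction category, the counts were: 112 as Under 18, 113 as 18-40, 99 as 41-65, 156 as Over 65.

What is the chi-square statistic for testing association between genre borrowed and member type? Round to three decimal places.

9.217

Row totals: 533, 480. Column totals: 225, 250, 176, 362. Grand total N = 1013.
Expected counts (row total × column total / N):
  Fiction, Under 18: 533×225/1013 = 118.3860
  Fiction, 18-40: 533×250/1013 = 131.5400
  Fiction, 41-65: 533×176/1013 = 92.6041
  Fiction, Over 65: 533×362/1013 = 190.4699
  Non-fiction, Under 18: 480×225/1013 = 106.6140
  Non-fiction, 18-40: 480×250/1013 = 118.4600
  Non-fiction, 41-65: 480×176/1013 = 83.3959
  Non-fiction, Over 65: 480×362/1013 = 171.5301
Contributions (O − E)²/E:
  (113 − 118.3860)²/118.3860 = 0.2450
  (137 − 131.5400)²/131.5400 = 0.2266
  (77 − 92.6041)²/92.6041 = 2.6293
  (206 − 190.4699)²/190.4699 = 1.2663
  (112 − 106.6140)²/106.6140 = 0.2721
  (113 − 118.4600)²/118.4600 = 0.2517
  (99 − 83.3959)²/83.3959 = 2.9197
  (156 − 171.5301)²/171.5301 = 1.4061
χ² = 0.2450 + 0.2266 + 2.6293 + 1.2663 + 0.2721 + 0.2517 + 2.9197 + 1.4061 = 9.217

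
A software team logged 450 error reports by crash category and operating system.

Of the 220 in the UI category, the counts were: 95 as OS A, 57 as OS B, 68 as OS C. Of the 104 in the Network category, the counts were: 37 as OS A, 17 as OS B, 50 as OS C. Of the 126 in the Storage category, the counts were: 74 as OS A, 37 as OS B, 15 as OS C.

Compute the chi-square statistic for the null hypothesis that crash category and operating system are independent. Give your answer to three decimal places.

Row totals: 220, 104, 126. Column totals: 206, 111, 133. Grand total N = 450.
Expected counts (row total × column total / N):
  UI, OS A: 220×206/450 = 100.7111
  UI, OS B: 220×111/450 = 54.2667
  UI, OS C: 220×133/450 = 65.0222
  Network, OS A: 104×206/450 = 47.6089
  Network, OS B: 104×111/450 = 25.6533
  Network, OS C: 104×133/450 = 30.7378
  Storage, OS A: 126×206/450 = 57.6800
  Storage, OS B: 126×111/450 = 31.0800
  Storage, OS C: 126×133/450 = 37.2400
Contributions (O − E)²/E:
  (95 − 100.7111)²/100.7111 = 0.3239
  (57 − 54.2667)²/54.2667 = 0.1377
  (68 − 65.0222)²/65.0222 = 0.1364
  (37 − 47.6089)²/47.6089 = 2.3640
  (17 − 25.6533)²/25.6533 = 2.9189
  (50 − 30.7378)²/30.7378 = 12.0709
  (74 − 57.6800)²/57.6800 = 4.6176
  (37 − 31.0800)²/31.0800 = 1.1276
  (15 − 37.2400)²/37.2400 = 13.2819
χ² = 0.3239 + 0.1377 + 0.1364 + 2.3640 + 2.9189 + 12.0709 + 4.6176 + 1.1276 + 13.2819 = 36.979

36.979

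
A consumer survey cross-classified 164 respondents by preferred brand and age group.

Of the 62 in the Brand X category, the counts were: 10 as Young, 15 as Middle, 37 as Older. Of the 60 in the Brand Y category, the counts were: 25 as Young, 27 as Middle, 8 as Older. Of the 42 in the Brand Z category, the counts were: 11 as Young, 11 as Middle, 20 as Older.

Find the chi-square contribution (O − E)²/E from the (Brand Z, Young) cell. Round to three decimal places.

Row total (Brand Z) = 42; column total (Young) = 46; N = 164.
Expected count E = 42 × 46 / 164 = 11.78049.
Contribution = (O − E)²/E = (11 − 11.78049)² / 11.78049 = 0.052.

0.052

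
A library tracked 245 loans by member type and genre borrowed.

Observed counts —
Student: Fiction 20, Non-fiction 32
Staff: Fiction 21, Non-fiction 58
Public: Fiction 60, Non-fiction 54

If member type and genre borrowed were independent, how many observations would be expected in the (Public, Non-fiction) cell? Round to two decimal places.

67.00

Row total (Public) = 114; column total (Non-fiction) = 144; grand total N = 245.
Expected count = (row total × column total) / N = 114 × 144 / 245 = 67.00.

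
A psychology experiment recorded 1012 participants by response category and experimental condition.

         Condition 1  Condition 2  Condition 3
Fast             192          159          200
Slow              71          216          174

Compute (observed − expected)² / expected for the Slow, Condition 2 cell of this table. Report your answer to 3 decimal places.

Row total (Slow) = 461; column total (Condition 2) = 375; N = 1012.
Expected count E = 461 × 375 / 1012 = 170.8251.
Contribution = (O − E)²/E = (216 − 170.8251)² / 170.8251 = 11.947.

11.947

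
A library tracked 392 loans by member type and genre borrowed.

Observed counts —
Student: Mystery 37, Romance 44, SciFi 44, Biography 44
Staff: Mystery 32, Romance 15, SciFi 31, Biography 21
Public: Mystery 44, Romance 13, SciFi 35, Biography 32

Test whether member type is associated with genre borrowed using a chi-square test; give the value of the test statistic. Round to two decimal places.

16.60

Row totals: 169, 99, 124. Column totals: 113, 72, 110, 97. Grand total N = 392.
Expected counts (row total × column total / N):
  Student, Mystery: 169×113/392 = 48.717
  Student, Romance: 169×72/392 = 31.041
  Student, SciFi: 169×110/392 = 47.423
  Student, Biography: 169×97/392 = 41.819
  Staff, Mystery: 99×113/392 = 28.538
  Staff, Romance: 99×72/392 = 18.184
  Staff, SciFi: 99×110/392 = 27.781
  Staff, Biography: 99×97/392 = 24.497
  Public, Mystery: 124×113/392 = 35.745
  Public, Romance: 124×72/392 = 22.776
  Public, SciFi: 124×110/392 = 34.796
  Public, Biography: 124×97/392 = 30.684
Contributions (O − E)²/E:
  (37 − 48.717)²/48.717 = 2.8181
  (44 − 31.041)²/31.041 = 5.4101
  (44 − 47.423)²/47.423 = 0.2471
  (44 − 41.819)²/41.819 = 0.1137
  (32 − 28.538)²/28.538 = 0.4200
  (15 − 18.184)²/18.184 = 0.5575
  (31 − 27.781)²/27.781 = 0.3730
  (21 − 24.497)²/24.497 = 0.4992
  (44 − 35.745)²/35.745 = 1.9064
  (13 − 22.776)²/22.776 = 4.1961
  (35 − 34.796)²/34.796 = 0.0012
  (32 − 30.684)²/30.684 = 0.0564
χ² = 2.8181 + 5.4101 + 0.2471 + 0.1137 + 0.4200 + 0.5575 + 0.3730 + 0.4992 + 1.9064 + 4.1961 + 0.0012 + 0.0564 = 16.60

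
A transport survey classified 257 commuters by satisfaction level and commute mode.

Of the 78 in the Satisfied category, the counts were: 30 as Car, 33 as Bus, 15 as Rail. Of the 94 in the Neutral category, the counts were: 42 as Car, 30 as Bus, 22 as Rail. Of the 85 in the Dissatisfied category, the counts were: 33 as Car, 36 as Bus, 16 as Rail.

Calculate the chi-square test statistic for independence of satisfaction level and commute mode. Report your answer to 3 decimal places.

Row totals: 78, 94, 85. Column totals: 105, 99, 53. Grand total N = 257.
Expected counts (row total × column total / N):
  Satisfied, Car: 78×105/257 = 31.8677
  Satisfied, Bus: 78×99/257 = 30.0467
  Satisfied, Rail: 78×53/257 = 16.0856
  Neutral, Car: 94×105/257 = 38.4047
  Neutral, Bus: 94×99/257 = 36.2101
  Neutral, Rail: 94×53/257 = 19.3852
  Dissatisfied, Car: 85×105/257 = 34.7276
  Dissatisfied, Bus: 85×99/257 = 32.7432
  Dissatisfied, Rail: 85×53/257 = 17.5292
Contributions (O − E)²/E:
  (30 − 31.8677)²/31.8677 = 0.1095
  (33 − 30.0467)²/30.0467 = 0.2903
  (15 − 16.0856)²/16.0856 = 0.0733
  (42 − 38.4047)²/38.4047 = 0.3366
  (30 − 36.2101)²/36.2101 = 1.0650
  (22 − 19.3852)²/19.3852 = 0.3527
  (33 − 34.7276)²/34.7276 = 0.0859
  (36 − 32.7432)²/32.7432 = 0.3239
  (16 − 17.5292)²/17.5292 = 0.1334
χ² = 0.1095 + 0.2903 + 0.0733 + 0.3366 + 1.0650 + 0.3527 + 0.0859 + 0.3239 + 0.1334 = 2.771

2.771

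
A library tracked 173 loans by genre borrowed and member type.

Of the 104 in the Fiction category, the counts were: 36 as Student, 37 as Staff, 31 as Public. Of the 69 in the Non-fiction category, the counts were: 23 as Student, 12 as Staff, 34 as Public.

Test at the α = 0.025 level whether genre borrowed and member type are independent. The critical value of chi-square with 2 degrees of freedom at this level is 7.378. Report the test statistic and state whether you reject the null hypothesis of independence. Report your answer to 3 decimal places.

Row totals: 104, 69. Column totals: 59, 49, 65. Grand total N = 173.
Expected counts (row total × column total / N):
  Fiction, Student: 104×59/173 = 35.4682
  Fiction, Staff: 104×49/173 = 29.4566
  Fiction, Public: 104×65/173 = 39.0751
  Non-fiction, Student: 69×59/173 = 23.5318
  Non-fiction, Staff: 69×49/173 = 19.5434
  Non-fiction, Public: 69×65/173 = 25.9249
Contributions (O − E)²/E:
  (36 − 35.4682)²/35.4682 = 0.0080
  (37 − 29.4566)²/29.4566 = 1.9318
  (31 − 39.0751)²/39.0751 = 1.6688
  (23 − 23.5318)²/23.5318 = 0.0120
  (12 − 19.5434)²/19.5434 = 2.9116
  (34 − 25.9249)²/25.9249 = 2.5152
χ² = 0.0080 + 1.9318 + 1.6688 + 0.0120 + 2.9116 + 2.5152 = 9.047
df = (2−1)(3−1) = 2. Since 9.047 > 7.378, reject the null hypothesis of independence at α = 0.025.

9.047; reject H₀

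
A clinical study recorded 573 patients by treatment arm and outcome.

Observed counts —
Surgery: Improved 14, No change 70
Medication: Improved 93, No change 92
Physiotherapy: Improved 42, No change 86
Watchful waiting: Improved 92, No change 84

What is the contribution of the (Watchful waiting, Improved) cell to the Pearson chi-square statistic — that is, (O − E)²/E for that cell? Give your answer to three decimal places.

Row total (Watchful waiting) = 176; column total (Improved) = 241; N = 573.
Expected count E = 176 × 241 / 573 = 74.0244.
Contribution = (O − E)²/E = (92 − 74.0244)² / 74.0244 = 4.365.

4.365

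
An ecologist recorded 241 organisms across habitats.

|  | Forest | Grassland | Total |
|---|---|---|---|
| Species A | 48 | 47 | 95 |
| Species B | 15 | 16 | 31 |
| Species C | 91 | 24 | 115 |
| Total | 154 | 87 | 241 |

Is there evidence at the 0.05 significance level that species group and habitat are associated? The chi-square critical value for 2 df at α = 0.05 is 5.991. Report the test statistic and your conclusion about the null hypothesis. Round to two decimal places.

22.16; reject H₀

Grand total N = 241.
Expected counts (row total × column total / N):
  Species A, Forest: 95×154/241 = 60.705
  Species A, Grassland: 95×87/241 = 34.295
  Species B, Forest: 31×154/241 = 19.809
  Species B, Grassland: 31×87/241 = 11.191
  Species C, Forest: 115×154/241 = 73.485
  Species C, Grassland: 115×87/241 = 41.515
Contributions (O − E)²/E:
  (48 − 60.705)²/60.705 = 2.6590
  (47 − 34.295)²/34.295 = 4.7067
  (15 − 19.809)²/19.809 = 1.1675
  (16 − 11.191)²/11.191 = 2.0665
  (91 − 73.485)²/73.485 = 4.1747
  (24 − 41.515)²/41.515 = 7.3895
χ² = 2.6590 + 4.7067 + 1.1675 + 2.0665 + 4.1747 + 7.3895 = 22.16
df = (3−1)(2−1) = 2. Since 22.16 > 5.991, reject the null hypothesis of independence at α = 0.05.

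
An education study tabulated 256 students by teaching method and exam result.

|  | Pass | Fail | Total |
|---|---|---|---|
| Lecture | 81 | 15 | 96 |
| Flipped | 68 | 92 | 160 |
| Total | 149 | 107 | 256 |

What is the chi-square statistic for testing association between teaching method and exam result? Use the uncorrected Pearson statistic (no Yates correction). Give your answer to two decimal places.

Grand total N = 256.
Expected counts (row total × column total / N):
  Lecture, Pass: 96×149/256 = 55.875
  Lecture, Fail: 96×107/256 = 40.125
  Flipped, Pass: 160×149/256 = 93.125
  Flipped, Fail: 160×107/256 = 66.875
Contributions (O − E)²/E:
  (81 − 55.875)²/55.875 = 11.2978
  (15 − 40.125)²/40.125 = 15.7325
  (68 − 93.125)²/93.125 = 6.7787
  (92 − 66.875)²/66.875 = 9.4395
χ² = 11.2978 + 15.7325 + 6.7787 + 9.4395 = 43.25

43.25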